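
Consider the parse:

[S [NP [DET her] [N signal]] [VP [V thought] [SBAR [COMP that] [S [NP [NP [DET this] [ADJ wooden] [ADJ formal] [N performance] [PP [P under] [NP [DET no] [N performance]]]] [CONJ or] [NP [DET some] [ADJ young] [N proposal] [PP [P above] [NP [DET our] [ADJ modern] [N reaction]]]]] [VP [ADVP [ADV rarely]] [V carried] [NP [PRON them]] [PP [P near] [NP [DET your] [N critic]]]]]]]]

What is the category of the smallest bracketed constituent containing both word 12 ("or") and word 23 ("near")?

The smallest bracket enclosing both words is [S this wooden formal performance under no performance or some young proposal above our modern reaction rarely carried them near your critic], so the label is S.

S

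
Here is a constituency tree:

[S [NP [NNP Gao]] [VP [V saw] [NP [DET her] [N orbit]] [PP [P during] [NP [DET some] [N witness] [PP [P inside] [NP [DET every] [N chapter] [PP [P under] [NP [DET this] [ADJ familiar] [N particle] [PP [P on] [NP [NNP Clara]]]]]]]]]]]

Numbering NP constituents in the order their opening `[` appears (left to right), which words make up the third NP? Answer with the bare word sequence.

some witness inside every chapter under this familiar particle on Clara

In left-to-right order the NP constituents are "Gao"; "her orbit"; "some witness inside every chapter under this familiar particle on Clara"; "every chapter under this familiar particle on Clara"; "this familiar particle on Clara"; "Clara". Number 3 is "some witness inside every chapter under this familiar particle on Clara".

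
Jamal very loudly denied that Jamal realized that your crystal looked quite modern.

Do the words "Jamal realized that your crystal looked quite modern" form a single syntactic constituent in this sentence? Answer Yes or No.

"Jamal realized that your crystal looked quite modern" is exactly the clause [S Jamal realized that your crystal looked quite modern], a complete constituent.

Yes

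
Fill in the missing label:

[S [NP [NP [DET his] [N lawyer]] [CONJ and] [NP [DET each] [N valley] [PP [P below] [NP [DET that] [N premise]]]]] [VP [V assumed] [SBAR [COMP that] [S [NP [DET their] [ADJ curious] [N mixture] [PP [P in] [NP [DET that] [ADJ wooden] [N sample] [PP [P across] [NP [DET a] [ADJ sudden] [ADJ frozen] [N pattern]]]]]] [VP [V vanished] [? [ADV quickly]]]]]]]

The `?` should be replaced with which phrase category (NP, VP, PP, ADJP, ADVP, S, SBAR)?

ADVP

The `?` node immediately contains: ADV 'quickly'. That is the internal structure of an adverb phrase, so the label is ADVP.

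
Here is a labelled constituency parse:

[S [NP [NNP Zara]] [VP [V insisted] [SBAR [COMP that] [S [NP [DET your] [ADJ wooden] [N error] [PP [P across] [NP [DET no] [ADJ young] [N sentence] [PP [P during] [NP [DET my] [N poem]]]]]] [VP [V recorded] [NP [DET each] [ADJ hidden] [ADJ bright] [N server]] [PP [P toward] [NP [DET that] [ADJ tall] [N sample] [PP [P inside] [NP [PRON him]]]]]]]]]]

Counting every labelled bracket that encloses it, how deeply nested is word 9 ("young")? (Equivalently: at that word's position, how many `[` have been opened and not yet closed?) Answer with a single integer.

8

Counting open brackets not yet closed at "young": [S [VP [SBAR [S [NP [PP [NP [ADJ = 8.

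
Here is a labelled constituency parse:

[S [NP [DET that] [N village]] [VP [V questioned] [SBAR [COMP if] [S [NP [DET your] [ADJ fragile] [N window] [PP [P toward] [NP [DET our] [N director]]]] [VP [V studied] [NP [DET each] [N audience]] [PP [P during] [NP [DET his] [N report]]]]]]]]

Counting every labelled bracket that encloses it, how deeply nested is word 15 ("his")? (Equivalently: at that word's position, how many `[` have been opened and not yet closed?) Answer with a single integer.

8

Counting open brackets not yet closed at "his": [S [VP [SBAR [S [VP [PP [NP [DET = 8.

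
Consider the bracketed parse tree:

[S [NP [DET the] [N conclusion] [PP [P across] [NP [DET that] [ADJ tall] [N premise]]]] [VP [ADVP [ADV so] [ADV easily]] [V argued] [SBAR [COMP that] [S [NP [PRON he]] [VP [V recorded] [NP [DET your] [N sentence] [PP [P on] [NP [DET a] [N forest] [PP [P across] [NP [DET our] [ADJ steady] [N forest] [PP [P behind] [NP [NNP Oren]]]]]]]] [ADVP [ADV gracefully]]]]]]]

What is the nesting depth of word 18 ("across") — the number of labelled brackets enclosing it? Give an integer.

10

Path from the root down to the word: S → VP → SBAR → S → VP → NP → PP → NP → PP → P. That is 10 enclosing brackets.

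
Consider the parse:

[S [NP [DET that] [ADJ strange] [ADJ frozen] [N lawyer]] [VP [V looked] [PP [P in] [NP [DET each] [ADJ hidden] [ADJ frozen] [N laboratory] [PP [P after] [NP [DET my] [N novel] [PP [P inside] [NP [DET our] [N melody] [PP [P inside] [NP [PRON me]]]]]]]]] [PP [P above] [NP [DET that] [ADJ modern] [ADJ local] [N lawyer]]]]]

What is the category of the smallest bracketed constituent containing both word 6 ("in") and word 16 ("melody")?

PP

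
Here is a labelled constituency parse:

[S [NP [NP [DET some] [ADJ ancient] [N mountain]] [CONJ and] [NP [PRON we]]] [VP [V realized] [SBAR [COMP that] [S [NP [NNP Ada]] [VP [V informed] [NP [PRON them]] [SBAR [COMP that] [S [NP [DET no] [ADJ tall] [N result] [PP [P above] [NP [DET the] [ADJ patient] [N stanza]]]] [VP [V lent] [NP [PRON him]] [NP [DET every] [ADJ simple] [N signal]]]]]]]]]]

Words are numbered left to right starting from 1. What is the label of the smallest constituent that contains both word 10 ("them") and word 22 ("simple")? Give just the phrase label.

VP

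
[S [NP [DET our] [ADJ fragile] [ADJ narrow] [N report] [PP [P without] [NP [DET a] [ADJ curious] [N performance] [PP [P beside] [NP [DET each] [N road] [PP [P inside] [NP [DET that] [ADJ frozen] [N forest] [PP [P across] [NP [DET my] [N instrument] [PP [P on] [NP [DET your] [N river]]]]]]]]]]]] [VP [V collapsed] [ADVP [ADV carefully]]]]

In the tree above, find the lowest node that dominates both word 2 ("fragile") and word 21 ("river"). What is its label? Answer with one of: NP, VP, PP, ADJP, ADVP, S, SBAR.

NP

The smallest bracket enclosing both words is [NP our fragile narrow report without a curious performance beside each road inside that frozen forest across my instrument on your river], so the label is NP.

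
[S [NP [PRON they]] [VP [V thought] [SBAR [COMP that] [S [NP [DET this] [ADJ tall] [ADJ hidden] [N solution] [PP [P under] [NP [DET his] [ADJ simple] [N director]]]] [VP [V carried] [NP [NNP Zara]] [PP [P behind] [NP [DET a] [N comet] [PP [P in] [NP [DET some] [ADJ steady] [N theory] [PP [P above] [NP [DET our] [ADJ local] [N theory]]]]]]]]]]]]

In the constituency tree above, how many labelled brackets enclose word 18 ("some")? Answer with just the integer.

10

Path from the root down to the word: S → VP → SBAR → S → VP → PP → NP → PP → NP → DET. That is 10 enclosing brackets.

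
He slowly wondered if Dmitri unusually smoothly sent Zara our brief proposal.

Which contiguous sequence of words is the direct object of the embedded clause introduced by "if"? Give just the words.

our brief proposal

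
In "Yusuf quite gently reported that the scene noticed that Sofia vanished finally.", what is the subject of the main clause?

Yusuf

The subject of the main clause is the NP immediately before the verb "reported": "Yusuf".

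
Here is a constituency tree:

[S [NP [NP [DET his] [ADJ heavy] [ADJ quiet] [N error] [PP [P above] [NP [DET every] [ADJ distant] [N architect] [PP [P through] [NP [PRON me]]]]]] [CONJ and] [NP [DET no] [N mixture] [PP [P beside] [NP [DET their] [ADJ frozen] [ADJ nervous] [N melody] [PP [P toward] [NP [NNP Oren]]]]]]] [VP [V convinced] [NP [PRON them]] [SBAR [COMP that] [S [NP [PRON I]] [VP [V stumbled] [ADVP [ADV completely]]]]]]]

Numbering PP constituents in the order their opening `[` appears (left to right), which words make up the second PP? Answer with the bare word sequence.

In left-to-right order the PP constituents are "above every distant architect through me"; "through me"; "beside their frozen nervous melody toward Oren"; "toward Oren". Number 2 is "through me".

through me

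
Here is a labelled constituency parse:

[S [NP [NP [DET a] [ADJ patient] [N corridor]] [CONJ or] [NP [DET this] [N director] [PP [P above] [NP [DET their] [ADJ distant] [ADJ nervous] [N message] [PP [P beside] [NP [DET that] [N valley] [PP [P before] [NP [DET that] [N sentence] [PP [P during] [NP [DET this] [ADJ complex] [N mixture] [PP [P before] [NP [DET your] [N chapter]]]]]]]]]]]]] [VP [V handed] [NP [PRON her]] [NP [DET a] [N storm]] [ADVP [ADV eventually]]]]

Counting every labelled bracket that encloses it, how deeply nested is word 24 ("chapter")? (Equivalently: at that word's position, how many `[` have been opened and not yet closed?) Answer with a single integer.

The word sits inside N, which is inside NP, inside PP, inside NP, inside PP, inside NP, inside PP, inside NP, inside PP, inside NP, inside PP, inside NP, inside NP, inside S — 14 brackets in all.

14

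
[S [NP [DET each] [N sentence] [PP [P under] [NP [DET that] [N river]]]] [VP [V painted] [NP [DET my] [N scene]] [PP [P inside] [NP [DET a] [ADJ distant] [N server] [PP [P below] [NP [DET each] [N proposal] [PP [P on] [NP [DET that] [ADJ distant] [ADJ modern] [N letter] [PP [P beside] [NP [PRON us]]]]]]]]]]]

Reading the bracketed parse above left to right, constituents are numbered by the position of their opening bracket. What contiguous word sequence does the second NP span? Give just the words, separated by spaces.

The NP opening brackets appear, in order, over: "each sentence under that river"; "that river"; "my scene"; "a distant server below each proposal on that distant modern letter beside us"; "each proposal on that distant modern letter beside us"; "that distant modern letter beside us"; "us". The second one spans "that river".

that river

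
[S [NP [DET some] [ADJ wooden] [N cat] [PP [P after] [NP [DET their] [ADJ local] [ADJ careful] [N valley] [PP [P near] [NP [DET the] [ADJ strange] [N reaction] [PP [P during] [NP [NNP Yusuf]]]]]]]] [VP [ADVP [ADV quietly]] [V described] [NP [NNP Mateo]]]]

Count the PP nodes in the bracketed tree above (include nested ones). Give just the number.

Scanning left to right, an opening `[PP` appears at word positions 4, 9, 13 — 3 in total.

3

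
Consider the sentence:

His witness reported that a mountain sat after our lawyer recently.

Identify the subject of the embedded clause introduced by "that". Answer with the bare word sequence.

a mountain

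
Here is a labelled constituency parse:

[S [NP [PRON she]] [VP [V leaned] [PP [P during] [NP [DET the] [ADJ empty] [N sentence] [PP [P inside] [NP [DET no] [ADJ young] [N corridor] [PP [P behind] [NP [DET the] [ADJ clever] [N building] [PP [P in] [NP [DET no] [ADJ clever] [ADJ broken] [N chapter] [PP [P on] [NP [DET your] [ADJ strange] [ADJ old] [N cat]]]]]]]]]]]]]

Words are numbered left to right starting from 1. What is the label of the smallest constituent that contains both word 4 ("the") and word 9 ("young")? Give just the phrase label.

NP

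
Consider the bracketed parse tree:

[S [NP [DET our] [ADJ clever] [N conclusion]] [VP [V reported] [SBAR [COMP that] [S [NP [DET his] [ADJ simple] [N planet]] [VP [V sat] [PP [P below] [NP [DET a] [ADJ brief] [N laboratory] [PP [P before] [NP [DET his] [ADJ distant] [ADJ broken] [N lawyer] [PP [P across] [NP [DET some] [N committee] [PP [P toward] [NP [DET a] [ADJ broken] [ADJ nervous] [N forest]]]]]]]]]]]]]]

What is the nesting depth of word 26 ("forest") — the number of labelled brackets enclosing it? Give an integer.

14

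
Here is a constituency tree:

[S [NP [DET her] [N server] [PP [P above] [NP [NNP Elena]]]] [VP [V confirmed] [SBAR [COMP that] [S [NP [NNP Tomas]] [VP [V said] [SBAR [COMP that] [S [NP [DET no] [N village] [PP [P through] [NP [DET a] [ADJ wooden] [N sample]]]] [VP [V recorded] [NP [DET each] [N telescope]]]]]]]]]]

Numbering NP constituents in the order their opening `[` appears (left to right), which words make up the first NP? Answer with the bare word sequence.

Opening `[NP` markers occur at word positions 1, 4, 7, 10, 13, 17; the first of these opens the constituent [NP her server above Elena].

her server above Elena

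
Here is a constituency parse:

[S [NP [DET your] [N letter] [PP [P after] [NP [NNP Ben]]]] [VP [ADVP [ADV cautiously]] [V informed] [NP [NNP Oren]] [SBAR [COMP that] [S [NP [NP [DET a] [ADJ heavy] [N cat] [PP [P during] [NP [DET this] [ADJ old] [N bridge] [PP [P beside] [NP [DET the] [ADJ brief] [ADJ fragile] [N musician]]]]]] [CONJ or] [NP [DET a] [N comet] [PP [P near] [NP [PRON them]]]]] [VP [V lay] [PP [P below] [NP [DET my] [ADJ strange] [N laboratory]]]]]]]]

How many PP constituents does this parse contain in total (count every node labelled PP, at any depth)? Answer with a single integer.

5

The PP constituents are: [PP after Ben]; [PP during this old bridge beside the brief fragile musician]; [PP beside the brief fragile musician]; [PP near them]; [PP below my strange laboratory]. Total: 5.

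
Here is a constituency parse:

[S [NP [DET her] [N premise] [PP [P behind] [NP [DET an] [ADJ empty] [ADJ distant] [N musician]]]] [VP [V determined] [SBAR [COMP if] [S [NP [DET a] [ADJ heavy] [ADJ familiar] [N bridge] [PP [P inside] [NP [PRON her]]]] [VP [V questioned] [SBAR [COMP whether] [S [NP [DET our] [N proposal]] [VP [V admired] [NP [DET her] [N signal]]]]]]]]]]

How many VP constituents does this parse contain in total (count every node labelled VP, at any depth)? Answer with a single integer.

The VP constituents are: [VP determined if a heavy familiar bridge inside her questioned whether our proposal admired her signal]; [VP questioned whether our proposal admired her signal]; [VP admired her signal]. Total: 3.

3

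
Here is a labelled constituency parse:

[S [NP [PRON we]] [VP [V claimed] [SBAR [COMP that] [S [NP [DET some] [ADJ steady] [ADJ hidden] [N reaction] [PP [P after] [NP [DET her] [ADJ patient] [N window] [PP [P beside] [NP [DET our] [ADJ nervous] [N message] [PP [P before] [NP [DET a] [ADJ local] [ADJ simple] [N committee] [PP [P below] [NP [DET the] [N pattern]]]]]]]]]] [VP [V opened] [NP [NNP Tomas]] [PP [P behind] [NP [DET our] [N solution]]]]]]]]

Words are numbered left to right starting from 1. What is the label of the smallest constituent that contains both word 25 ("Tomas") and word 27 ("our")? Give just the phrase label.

Both words fall inside [VP opened Tomas behind our solution] (words 24–28), and no smaller constituent contains them both. Label: VP.

VP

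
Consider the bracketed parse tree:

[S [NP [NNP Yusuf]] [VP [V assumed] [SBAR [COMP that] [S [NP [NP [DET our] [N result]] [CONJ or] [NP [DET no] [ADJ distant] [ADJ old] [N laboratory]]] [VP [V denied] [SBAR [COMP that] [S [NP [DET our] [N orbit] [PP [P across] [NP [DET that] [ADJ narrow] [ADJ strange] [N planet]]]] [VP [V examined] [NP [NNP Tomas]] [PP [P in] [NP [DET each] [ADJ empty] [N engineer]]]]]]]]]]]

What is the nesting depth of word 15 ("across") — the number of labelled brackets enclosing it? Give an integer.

10

The word sits inside P, which is inside PP, inside NP, inside S, inside SBAR, inside VP, inside S, inside SBAR, inside VP, inside S — 10 brackets in all.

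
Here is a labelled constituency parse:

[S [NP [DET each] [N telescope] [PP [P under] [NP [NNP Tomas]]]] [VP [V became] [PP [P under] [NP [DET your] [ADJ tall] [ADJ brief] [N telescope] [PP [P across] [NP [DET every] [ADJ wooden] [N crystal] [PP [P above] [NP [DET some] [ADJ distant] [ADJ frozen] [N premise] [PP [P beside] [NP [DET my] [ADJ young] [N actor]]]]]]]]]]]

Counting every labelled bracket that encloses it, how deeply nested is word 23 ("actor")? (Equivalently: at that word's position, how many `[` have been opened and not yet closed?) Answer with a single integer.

11

Counting open brackets not yet closed at "actor": [S [VP [PP [NP [PP [NP [PP [NP [PP [NP [N = 11.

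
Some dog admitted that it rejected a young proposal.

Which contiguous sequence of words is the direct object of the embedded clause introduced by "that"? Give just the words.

a young proposal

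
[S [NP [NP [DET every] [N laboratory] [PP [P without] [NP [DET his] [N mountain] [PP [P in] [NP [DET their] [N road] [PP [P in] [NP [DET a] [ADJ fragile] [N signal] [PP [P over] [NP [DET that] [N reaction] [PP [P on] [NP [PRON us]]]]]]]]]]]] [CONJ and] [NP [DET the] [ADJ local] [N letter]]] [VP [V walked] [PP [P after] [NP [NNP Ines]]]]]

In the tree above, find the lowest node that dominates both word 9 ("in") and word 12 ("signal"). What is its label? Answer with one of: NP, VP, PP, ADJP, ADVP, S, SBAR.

Word 9 lies under S → NP → NP → PP → NP → PP → NP → PP → P; word 12 lies under S → NP → NP → PP → NP → PP → NP → PP → NP → N. The lowest shared node is the PP.

PP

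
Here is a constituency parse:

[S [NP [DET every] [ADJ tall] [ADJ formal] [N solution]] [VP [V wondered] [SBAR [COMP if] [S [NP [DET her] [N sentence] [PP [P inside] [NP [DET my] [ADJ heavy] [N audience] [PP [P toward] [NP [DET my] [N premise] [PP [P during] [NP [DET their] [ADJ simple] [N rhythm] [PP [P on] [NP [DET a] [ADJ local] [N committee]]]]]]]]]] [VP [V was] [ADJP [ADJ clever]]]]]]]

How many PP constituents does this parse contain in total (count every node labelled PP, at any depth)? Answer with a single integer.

4

The PP constituents are: [PP inside my heavy audience toward my premise during their simple rhythm on a local committee]; [PP toward my premise during their simple rhythm on a local committee]; [PP during their simple rhythm on a local committee]; [PP on a local committee]. Total: 4.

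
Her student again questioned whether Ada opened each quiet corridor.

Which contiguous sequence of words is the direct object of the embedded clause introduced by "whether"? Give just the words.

each quiet corridor

The verb of the embedded clause introduced by "whether" is "opened"; its direct object is the NP "each quiet corridor".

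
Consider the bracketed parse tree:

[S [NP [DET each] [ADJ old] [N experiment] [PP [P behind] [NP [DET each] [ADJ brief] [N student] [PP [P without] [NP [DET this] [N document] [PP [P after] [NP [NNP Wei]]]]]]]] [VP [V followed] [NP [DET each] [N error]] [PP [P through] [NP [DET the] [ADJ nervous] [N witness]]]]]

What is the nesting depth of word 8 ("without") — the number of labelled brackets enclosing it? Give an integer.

The word sits inside P, which is inside PP, inside NP, inside PP, inside NP, inside S — 6 brackets in all.

6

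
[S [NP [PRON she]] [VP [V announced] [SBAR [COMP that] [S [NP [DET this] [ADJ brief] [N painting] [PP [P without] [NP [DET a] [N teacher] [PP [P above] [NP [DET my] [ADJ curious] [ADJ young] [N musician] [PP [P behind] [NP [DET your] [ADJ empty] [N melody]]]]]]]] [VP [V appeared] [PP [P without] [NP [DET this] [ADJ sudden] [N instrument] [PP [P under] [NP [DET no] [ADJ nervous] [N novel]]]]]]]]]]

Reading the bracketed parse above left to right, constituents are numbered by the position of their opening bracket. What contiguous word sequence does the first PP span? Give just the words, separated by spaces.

without a teacher above my curious young musician behind your empty melody

In left-to-right order the PP constituents are "without a teacher above my curious young musician behind your empty melody"; "above my curious young musician behind your empty melody"; "behind your empty melody"; "without this sudden instrument under no nervous novel"; "under no nervous novel". Number 1 is "without a teacher above my curious young musician behind your empty melody".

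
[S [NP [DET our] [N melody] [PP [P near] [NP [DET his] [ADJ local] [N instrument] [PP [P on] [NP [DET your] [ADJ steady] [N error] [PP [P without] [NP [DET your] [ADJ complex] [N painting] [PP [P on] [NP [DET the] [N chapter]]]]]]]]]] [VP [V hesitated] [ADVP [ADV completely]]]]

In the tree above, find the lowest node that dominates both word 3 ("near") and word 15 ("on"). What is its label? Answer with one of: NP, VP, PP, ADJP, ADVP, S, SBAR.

PP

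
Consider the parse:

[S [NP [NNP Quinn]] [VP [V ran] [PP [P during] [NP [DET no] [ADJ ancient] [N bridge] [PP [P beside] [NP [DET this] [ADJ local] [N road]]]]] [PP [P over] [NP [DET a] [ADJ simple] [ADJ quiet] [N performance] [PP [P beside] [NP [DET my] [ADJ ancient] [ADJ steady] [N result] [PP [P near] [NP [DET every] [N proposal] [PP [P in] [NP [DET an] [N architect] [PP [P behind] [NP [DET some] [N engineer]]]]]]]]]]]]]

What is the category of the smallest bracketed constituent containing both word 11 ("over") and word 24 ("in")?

PP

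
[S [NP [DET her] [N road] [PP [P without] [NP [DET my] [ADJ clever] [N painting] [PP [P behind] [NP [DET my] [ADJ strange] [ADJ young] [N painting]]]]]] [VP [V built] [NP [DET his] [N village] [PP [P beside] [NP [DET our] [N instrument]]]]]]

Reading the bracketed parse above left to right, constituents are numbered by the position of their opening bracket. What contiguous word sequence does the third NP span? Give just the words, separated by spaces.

my strange young painting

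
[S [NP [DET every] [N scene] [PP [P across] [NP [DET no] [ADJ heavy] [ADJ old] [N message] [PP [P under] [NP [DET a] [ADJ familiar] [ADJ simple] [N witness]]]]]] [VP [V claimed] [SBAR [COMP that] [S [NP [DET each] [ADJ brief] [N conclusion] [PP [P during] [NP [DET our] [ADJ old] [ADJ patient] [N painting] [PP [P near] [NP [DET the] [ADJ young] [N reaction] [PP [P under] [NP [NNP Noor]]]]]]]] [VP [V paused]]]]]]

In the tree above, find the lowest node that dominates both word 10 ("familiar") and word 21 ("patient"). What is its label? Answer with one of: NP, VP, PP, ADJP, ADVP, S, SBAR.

Word 10 lies under S → NP → PP → NP → PP → NP → ADJ; word 21 lies under S → VP → SBAR → S → NP → PP → NP → ADJ. The lowest shared node is the S.

S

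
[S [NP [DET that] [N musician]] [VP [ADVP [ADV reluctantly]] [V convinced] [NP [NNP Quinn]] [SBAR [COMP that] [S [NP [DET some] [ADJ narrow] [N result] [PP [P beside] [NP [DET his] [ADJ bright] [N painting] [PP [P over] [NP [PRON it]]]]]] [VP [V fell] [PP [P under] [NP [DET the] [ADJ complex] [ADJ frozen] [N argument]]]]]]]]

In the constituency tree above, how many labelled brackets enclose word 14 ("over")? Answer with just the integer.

9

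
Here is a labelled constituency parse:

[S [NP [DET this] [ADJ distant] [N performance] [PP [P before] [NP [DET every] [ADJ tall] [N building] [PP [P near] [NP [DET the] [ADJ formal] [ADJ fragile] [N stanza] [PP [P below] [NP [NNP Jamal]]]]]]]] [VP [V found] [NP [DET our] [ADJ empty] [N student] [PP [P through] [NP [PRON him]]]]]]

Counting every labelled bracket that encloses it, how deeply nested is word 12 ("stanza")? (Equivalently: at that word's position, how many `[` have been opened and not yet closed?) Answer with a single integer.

7

The word sits inside N, which is inside NP, inside PP, inside NP, inside PP, inside NP, inside S — 7 brackets in all.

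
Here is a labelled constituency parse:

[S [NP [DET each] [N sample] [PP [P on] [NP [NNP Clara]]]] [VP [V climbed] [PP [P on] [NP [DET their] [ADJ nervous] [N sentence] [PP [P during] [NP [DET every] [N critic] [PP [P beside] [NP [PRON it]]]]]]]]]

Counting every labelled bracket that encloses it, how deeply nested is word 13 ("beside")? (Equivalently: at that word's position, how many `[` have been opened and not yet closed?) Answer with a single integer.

8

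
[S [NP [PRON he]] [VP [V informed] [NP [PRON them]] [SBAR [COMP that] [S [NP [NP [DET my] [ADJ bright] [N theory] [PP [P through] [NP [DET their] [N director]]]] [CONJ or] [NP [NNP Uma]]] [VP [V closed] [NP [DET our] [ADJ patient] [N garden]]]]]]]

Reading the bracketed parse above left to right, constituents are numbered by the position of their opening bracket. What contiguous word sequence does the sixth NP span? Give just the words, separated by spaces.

Uma

The NP opening brackets appear, in order, over: "he"; "them"; "my bright theory through their director or Uma"; "my bright theory through their director"; "their director"; "Uma"; "our patient garden". The sixth one spans "Uma".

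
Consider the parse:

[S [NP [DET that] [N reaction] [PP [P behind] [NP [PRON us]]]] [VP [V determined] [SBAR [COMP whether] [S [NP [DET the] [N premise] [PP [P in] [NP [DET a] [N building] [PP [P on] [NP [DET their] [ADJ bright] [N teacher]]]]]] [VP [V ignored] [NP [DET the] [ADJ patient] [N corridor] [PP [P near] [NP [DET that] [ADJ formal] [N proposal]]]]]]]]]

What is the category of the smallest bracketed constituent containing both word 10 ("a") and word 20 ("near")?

S

Word 10 lies under S → VP → SBAR → S → NP → PP → NP → DET; word 20 lies under S → VP → SBAR → S → VP → NP → PP → P. The lowest shared node is the S.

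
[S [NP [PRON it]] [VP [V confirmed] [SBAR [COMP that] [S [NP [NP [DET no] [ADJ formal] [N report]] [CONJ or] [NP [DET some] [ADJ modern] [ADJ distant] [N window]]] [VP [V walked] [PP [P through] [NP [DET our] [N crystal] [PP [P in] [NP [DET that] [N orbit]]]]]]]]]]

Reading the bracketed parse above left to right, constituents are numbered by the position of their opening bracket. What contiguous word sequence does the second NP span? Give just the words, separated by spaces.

Opening `[NP` markers occur at word positions 1, 4, 4, 8, 14, 17; the second of these opens the constituent [NP no formal report or some modern distant window].

no formal report or some modern distant window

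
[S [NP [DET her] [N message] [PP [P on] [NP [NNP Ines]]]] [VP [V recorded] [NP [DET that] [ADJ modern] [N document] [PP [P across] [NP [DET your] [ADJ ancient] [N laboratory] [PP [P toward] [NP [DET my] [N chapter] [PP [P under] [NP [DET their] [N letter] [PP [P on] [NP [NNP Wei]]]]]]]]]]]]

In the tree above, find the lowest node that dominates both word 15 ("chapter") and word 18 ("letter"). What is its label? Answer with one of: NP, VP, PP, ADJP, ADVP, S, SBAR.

The smallest bracket enclosing both words is [NP my chapter under their letter on Wei], so the label is NP.

NP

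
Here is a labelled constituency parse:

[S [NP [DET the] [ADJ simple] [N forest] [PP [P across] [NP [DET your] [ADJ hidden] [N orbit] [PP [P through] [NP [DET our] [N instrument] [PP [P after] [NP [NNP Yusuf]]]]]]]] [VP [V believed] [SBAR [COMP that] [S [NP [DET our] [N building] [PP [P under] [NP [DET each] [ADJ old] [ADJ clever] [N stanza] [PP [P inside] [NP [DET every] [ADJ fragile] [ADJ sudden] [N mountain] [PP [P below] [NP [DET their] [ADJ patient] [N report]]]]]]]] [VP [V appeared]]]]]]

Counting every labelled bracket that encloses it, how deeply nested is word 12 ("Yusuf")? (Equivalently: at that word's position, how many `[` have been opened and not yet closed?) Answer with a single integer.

Counting open brackets not yet closed at "Yusuf": [S [NP [PP [NP [PP [NP [PP [NP [NNP = 9.

9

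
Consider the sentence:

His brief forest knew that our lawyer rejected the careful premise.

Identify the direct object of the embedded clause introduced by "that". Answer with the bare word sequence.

Within the embedded clause introduced by "that", the direct object of "rejected" is "the careful premise".

the careful premise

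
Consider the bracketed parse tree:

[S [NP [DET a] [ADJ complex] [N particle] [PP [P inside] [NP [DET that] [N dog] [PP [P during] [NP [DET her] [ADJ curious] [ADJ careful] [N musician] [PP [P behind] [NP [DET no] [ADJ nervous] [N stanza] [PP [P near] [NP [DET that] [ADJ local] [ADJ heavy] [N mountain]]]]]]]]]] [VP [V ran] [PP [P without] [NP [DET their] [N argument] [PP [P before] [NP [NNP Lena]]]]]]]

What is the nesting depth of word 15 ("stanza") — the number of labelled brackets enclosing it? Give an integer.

Counting open brackets not yet closed at "stanza": [S [NP [PP [NP [PP [NP [PP [NP [N = 9.

9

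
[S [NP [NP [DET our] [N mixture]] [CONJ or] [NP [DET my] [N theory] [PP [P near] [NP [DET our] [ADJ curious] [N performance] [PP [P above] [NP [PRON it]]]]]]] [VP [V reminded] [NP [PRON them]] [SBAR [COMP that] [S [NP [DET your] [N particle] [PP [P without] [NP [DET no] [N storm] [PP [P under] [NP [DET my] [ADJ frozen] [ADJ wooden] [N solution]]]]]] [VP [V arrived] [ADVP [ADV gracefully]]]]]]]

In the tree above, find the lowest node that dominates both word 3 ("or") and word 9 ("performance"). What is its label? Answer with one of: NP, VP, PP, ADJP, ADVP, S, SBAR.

NP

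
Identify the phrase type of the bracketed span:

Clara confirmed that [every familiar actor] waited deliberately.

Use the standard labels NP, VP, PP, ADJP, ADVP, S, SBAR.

The span is built around the noun "actor" — a noun phrase (NP).

NP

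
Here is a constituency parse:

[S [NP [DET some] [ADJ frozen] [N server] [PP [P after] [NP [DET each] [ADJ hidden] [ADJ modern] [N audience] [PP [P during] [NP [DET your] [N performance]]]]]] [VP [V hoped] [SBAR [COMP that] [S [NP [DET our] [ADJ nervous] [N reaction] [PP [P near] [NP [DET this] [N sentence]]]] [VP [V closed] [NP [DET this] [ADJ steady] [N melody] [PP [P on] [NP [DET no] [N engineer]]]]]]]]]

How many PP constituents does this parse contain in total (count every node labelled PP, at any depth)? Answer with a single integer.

Scanning left to right, an opening `[PP` appears at word positions 4, 9, 17, 24 — 4 in total.

4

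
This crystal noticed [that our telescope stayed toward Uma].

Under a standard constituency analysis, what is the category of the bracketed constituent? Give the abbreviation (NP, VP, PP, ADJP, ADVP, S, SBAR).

SBAR

"that" is the head of the bracketed span, so the span is a subordinate clause: SBAR.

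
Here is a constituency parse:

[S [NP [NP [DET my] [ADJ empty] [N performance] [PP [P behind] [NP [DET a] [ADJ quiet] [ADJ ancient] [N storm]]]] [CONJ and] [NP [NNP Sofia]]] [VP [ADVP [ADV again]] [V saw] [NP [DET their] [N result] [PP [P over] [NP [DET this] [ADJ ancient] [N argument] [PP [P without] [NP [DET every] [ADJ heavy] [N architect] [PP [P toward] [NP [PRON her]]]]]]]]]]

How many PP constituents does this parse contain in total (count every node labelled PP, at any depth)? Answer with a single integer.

4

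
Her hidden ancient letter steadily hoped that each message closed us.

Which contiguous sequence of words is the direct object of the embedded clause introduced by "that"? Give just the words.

us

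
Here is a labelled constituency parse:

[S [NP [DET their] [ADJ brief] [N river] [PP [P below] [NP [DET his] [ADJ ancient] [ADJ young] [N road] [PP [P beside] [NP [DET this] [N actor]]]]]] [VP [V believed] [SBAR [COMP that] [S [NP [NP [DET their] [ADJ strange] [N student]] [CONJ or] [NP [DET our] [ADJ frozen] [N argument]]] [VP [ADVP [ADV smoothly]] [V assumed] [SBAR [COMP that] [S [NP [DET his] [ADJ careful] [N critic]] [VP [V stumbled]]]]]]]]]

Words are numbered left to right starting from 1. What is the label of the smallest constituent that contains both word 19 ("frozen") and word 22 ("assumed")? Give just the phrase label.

Word 19 lies under S → VP → SBAR → S → NP → NP → ADJ; word 22 lies under S → VP → SBAR → S → VP → V. The lowest shared node is the S.

S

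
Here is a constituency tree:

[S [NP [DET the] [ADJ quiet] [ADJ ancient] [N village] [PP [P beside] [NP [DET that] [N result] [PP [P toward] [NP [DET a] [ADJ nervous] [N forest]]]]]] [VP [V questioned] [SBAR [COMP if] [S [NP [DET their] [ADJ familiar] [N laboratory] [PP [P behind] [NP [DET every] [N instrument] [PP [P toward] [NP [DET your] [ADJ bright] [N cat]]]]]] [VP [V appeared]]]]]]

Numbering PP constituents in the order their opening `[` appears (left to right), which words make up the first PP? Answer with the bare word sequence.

beside that result toward a nervous forest

The PP opening brackets appear, in order, over: "beside that result toward a nervous forest"; "toward a nervous forest"; "behind every instrument toward your bright cat"; "toward your bright cat". The first one spans "beside that result toward a nervous forest".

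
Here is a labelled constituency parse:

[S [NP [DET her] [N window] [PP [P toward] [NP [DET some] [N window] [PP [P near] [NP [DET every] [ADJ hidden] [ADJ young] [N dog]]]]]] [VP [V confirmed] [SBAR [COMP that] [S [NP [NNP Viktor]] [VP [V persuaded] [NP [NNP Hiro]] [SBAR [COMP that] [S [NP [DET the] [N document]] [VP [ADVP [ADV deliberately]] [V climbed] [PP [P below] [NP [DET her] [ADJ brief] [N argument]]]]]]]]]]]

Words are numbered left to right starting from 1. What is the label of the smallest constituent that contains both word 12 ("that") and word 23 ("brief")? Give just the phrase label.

SBAR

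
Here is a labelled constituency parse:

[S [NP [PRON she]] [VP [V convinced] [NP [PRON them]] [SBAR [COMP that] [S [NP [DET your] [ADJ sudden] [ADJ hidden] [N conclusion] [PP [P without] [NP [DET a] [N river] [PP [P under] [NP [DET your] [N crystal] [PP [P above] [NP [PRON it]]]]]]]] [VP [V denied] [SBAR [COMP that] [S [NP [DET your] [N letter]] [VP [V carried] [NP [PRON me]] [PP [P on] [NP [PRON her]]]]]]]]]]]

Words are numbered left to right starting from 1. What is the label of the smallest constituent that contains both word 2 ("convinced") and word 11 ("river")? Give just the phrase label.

Both words fall inside [VP convinced them that your sudden hidden conclusion without a river under your crystal above it denied that your letter carried me on her] (words 2–24), and no smaller constituent contains them both. Label: VP.

VP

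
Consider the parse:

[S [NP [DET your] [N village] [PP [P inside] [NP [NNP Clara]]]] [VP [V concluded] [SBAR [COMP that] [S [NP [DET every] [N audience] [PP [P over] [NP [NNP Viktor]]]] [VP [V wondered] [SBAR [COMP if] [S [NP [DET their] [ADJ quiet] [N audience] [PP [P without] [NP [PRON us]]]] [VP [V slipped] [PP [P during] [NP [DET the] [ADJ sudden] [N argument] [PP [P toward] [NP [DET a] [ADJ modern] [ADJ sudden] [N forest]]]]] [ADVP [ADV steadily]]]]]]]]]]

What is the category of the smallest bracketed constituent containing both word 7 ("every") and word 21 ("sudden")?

S

Word 7 lies under S → VP → SBAR → S → NP → DET; word 21 lies under S → VP → SBAR → S → VP → SBAR → S → VP → PP → NP → ADJ. The lowest shared node is the S.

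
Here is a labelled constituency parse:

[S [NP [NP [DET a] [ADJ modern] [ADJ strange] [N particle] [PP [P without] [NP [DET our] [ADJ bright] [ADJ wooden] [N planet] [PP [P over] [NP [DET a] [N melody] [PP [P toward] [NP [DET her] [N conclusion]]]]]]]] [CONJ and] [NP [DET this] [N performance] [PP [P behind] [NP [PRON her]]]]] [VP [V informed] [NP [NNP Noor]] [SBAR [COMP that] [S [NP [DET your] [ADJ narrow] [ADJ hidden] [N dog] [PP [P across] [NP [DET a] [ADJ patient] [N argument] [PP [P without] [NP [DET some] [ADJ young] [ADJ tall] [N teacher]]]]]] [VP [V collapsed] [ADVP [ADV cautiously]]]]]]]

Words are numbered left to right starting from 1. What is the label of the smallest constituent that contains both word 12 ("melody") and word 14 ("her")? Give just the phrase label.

NP

Both words fall inside [NP a melody toward her conclusion] (words 11–15), and no smaller constituent contains them both. Label: NP.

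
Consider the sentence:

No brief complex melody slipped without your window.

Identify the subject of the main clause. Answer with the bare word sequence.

"no brief complex melody" is the NP that combines with the VP headed by "slipped" to form the main clause — the subject.

no brief complex melody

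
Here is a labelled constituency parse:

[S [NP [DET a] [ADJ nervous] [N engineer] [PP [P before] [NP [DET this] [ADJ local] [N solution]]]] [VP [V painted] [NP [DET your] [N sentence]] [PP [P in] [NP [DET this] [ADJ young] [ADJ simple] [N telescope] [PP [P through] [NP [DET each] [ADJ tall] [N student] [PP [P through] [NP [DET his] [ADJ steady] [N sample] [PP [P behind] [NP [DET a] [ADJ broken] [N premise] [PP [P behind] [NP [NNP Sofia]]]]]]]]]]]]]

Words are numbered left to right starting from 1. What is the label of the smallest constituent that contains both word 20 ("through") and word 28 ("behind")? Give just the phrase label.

PP

The smallest bracket enclosing both words is [PP through his steady sample behind a broken premise behind Sofia], so the label is PP.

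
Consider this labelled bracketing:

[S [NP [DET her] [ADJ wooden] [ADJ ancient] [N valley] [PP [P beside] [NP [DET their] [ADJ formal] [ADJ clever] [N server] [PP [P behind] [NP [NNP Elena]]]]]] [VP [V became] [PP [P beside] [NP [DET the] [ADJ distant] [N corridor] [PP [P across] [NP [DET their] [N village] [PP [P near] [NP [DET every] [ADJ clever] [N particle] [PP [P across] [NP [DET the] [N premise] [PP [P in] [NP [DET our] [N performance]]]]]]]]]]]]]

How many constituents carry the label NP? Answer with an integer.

Scanning left to right, an opening `[NP` appears at word positions 1, 6, 11, 14, 18, 21, 25, 28 — 8 in total.

8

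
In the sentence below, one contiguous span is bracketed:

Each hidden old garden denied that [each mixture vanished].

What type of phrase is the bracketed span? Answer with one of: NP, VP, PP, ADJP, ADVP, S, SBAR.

S

"vanished" is the head of the bracketed span, so the span is a clause: S.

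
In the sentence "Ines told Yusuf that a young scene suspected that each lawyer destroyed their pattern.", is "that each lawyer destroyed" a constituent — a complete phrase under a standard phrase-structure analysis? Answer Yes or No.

No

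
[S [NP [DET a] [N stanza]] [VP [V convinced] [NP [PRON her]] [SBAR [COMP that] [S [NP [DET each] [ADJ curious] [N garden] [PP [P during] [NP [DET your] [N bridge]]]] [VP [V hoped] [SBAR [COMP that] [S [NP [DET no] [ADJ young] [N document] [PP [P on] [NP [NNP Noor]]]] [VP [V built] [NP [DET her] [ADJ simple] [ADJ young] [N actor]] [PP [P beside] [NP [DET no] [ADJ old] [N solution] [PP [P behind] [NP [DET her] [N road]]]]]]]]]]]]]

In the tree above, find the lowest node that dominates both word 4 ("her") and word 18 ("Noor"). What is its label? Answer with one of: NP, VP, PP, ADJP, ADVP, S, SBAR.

Word 4 lies under S → VP → NP → PRON; word 18 lies under S → VP → SBAR → S → VP → SBAR → S → NP → PP → NP → NNP. The lowest shared node is the VP.

VP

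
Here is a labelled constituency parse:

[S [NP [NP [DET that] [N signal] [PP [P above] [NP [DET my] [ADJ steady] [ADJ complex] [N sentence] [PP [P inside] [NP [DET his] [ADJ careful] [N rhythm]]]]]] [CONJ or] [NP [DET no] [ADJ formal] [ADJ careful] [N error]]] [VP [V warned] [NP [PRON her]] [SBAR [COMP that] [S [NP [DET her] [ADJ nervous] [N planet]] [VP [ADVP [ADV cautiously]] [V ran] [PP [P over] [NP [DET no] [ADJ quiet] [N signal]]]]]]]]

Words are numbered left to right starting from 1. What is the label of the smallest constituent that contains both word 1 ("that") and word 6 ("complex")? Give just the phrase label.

NP

Both words fall inside [NP that signal above my steady complex sentence inside his careful rhythm] (words 1–11), and no smaller constituent contains them both. Label: NP.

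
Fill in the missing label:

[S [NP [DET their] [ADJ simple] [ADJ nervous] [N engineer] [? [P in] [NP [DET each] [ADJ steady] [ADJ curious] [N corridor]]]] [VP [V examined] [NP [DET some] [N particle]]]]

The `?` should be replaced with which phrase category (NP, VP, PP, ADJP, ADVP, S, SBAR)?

PP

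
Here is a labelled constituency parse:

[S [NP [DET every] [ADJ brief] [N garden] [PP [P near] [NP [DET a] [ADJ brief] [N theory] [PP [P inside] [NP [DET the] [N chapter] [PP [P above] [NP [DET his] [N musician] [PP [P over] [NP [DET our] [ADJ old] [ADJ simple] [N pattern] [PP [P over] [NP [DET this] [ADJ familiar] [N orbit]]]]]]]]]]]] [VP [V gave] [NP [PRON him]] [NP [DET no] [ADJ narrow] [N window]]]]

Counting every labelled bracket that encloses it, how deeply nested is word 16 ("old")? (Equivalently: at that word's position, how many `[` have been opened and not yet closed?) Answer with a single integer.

Path from the root down to the word: S → NP → PP → NP → PP → NP → PP → NP → PP → NP → ADJ. That is 11 enclosing brackets.

11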